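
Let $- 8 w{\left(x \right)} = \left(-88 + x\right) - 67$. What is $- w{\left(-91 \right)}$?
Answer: $- \frac{123}{4} \approx -30.75$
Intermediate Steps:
$w{\left(x \right)} = \frac{155}{8} - \frac{x}{8}$ ($w{\left(x \right)} = - \frac{\left(-88 + x\right) - 67}{8} = - \frac{-155 + x}{8} = \frac{155}{8} - \frac{x}{8}$)
$- w{\left(-91 \right)} = - (\frac{155}{8} - - \frac{91}{8}) = - (\frac{155}{8} + \frac{91}{8}) = \left(-1\right) \frac{123}{4} = - \frac{123}{4}$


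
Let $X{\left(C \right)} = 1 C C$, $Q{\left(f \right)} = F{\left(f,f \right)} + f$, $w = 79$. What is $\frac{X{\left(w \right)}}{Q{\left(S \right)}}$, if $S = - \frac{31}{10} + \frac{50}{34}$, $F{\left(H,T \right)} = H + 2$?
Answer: $- \frac{530485}{107} \approx -4957.8$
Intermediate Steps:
$F{\left(H,T \right)} = 2 + H$
$S = - \frac{277}{170}$ ($S = \left(-31\right) \frac{1}{10} + 50 \cdot \frac{1}{34} = - \frac{31}{10} + \frac{25}{17} = - \frac{277}{170} \approx -1.6294$)
$Q{\left(f \right)} = 2 + 2 f$ ($Q{\left(f \right)} = \left(2 + f\right) + f = 2 + 2 f$)
$X{\left(C \right)} = C^{2}$ ($X{\left(C \right)} = C C = C^{2}$)
$\frac{X{\left(w \right)}}{Q{\left(S \right)}} = \frac{79^{2}}{2 + 2 \left(- \frac{277}{170}\right)} = \frac{6241}{2 - \frac{277}{85}} = \frac{6241}{- \frac{107}{85}} = 6241 \left(- \frac{85}{107}\right) = - \frac{530485}{107}$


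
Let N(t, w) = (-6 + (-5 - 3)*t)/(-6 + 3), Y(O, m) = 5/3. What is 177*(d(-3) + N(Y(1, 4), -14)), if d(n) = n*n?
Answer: 8201/3 ≈ 2733.7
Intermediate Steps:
Y(O, m) = 5/3 (Y(O, m) = 5*(1/3) = 5/3)
N(t, w) = 2 + 8*t/3 (N(t, w) = (-6 - 8*t)/(-3) = (-6 - 8*t)*(-1/3) = 2 + 8*t/3)
d(n) = n**2
177*(d(-3) + N(Y(1, 4), -14)) = 177*((-3)**2 + (2 + (8/3)*(5/3))) = 177*(9 + (2 + 40/9)) = 177*(9 + 58/9) = 177*(139/9) = 8201/3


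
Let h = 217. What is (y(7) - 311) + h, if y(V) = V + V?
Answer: -80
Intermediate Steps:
y(V) = 2*V
(y(7) - 311) + h = (2*7 - 311) + 217 = (14 - 311) + 217 = -297 + 217 = -80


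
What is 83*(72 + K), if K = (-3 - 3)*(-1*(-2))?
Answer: 4980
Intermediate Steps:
K = -12 (K = -6*2 = -12)
83*(72 + K) = 83*(72 - 12) = 83*60 = 4980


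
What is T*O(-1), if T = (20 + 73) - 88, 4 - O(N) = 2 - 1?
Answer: 15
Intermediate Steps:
O(N) = 3 (O(N) = 4 - (2 - 1) = 4 - 1*1 = 4 - 1 = 3)
T = 5 (T = 93 - 88 = 5)
T*O(-1) = 5*3 = 15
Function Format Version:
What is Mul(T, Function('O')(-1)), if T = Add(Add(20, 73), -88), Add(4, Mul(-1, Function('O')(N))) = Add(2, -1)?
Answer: 15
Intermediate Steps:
Function('O')(N) = 3 (Function('O')(N) = Add(4, Mul(-1, Add(2, -1))) = Add(4, Mul(-1, 1)) = Add(4, -1) = 3)
T = 5 (T = Add(93, -88) = 5)
Mul(T, Function('O')(-1)) = Mul(5, 3) = 15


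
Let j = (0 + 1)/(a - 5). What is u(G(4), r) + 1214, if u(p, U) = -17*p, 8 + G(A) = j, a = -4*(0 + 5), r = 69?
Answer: 33767/25 ≈ 1350.7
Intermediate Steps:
a = -20 (a = -4*5 = -20)
j = -1/25 (j = (0 + 1)/(-20 - 5) = 1/(-25) = 1*(-1/25) = -1/25 ≈ -0.040000)
G(A) = -201/25 (G(A) = -8 - 1/25 = -201/25)
u(G(4), r) + 1214 = -17*(-201/25) + 1214 = 3417/25 + 1214 = 33767/25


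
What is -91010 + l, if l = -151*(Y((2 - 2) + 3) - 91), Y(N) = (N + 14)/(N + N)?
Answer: -466181/6 ≈ -77697.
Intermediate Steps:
Y(N) = (14 + N)/(2*N) (Y(N) = (14 + N)/((2*N)) = (14 + N)*(1/(2*N)) = (14 + N)/(2*N))
l = 79879/6 (l = -151*((14 + ((2 - 2) + 3))/(2*((2 - 2) + 3)) - 91) = -151*((14 + (0 + 3))/(2*(0 + 3)) - 91) = -151*((½)*(14 + 3)/3 - 91) = -151*((½)*(⅓)*17 - 91) = -151*(17/6 - 91) = -151*(-529/6) = 79879/6 ≈ 13313.)
-91010 + l = -91010 + 79879/6 = -466181/6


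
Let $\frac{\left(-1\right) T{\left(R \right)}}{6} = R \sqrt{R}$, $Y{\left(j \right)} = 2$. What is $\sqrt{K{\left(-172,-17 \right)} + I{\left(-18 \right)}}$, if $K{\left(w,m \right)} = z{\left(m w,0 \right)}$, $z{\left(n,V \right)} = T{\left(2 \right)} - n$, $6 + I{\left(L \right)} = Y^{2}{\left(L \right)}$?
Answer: $\sqrt{-2926 - 12 \sqrt{2}} \approx 54.249 i$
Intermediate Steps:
$T{\left(R \right)} = - 6 R^{\frac{3}{2}}$ ($T{\left(R \right)} = - 6 R \sqrt{R} = - 6 R^{\frac{3}{2}}$)
$I{\left(L \right)} = -2$ ($I{\left(L \right)} = -6 + 2^{2} = -6 + 4 = -2$)
$z{\left(n,V \right)} = - n - 12 \sqrt{2}$ ($z{\left(n,V \right)} = - 6 \cdot 2^{\frac{3}{2}} - n = - 6 \cdot 2 \sqrt{2} - n = - 12 \sqrt{2} - n = - n - 12 \sqrt{2}$)
$K{\left(w,m \right)} = - 12 \sqrt{2} - m w$ ($K{\left(w,m \right)} = - m w - 12 \sqrt{2} = - 12 \sqrt{2} - m w$)
$\sqrt{K{\left(-172,-17 \right)} + I{\left(-18 \right)}} = \sqrt{\left(- 12 \sqrt{2} - \left(-17\right) \left(-172\right)\right) - 2} = \sqrt{\left(- 12 \sqrt{2} - 2924\right) - 2} = \sqrt{\left(-2924 - 12 \sqrt{2}\right) - 2} = \sqrt{-2926 - 12 \sqrt{2}}$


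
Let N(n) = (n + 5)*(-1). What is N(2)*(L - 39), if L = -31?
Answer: 490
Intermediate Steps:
N(n) = -5 - n (N(n) = (5 + n)*(-1) = -5 - n)
N(2)*(L - 39) = (-5 - 1*2)*(-31 - 39) = (-5 - 2)*(-70) = -7*(-70) = 490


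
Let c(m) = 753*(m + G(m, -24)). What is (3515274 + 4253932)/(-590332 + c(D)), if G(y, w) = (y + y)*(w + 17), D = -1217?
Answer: 7769206/11322881 ≈ 0.68615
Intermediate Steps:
G(y, w) = 2*y*(17 + w) (G(y, w) = (2*y)*(17 + w) = 2*y*(17 + w))
c(m) = -9789*m (c(m) = 753*(m + 2*m*(17 - 24)) = 753*(m + 2*m*(-7)) = 753*(m - 14*m) = 753*(-13*m) = -9789*m)
(3515274 + 4253932)/(-590332 + c(D)) = (3515274 + 4253932)/(-590332 - 9789*(-1217)) = 7769206/(-590332 + 11913213) = 7769206/11322881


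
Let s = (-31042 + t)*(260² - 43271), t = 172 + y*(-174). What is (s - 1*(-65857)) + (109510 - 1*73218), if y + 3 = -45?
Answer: -547738273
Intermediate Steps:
y = -48 (y = -3 - 45 = -48)
t = 8524 (t = 172 - 48*(-174) = 172 + 8352 = 8524)
s = -547840422 (s = (-31042 + 8524)*(260² - 43271) = -22518*(67600 - 43271) = -22518*24329 = -547840422)
(s - 1*(-65857)) + (109510 - 1*73218) = (-547840422 - 1*(-65857)) + (109510 - 1*73218) = (-547840422 + 65857) + (109510 - 73218) = -547774565 + 36292 = -547738273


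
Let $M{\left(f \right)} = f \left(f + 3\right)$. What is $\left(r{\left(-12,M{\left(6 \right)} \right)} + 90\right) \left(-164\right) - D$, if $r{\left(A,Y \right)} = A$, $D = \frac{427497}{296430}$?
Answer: $- \frac{1264120019}{98810} \approx -12793.0$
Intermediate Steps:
$M{\left(f \right)} = f \left(3 + f\right)$
$D = \frac{142499}{98810}$ ($D = 427497 \cdot \frac{1}{296430} = \frac{142499}{98810} \approx 1.4422$)
$\left(r{\left(-12,M{\left(6 \right)} \right)} + 90\right) \left(-164\right) - D = \left(-12 + 90\right) \left(-164\right) - \frac{142499}{98810} = 78 \left(-164\right) - \frac{142499}{98810} = -12792 - \frac{142499}{98810} = - \frac{1264120019}{98810}$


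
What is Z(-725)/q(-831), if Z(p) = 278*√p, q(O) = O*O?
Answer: 1390*I*√29/690561 ≈ 0.01084*I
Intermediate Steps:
q(O) = O²
Z(-725)/q(-831) = (278*√(-725))/((-831)²) = (278*(5*I*√29))/690561 = (1390*I*√29)*(1/690561) = 1390*I*√29/690561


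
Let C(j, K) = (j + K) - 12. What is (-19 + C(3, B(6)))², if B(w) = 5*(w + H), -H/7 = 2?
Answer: 4624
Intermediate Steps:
H = -14 (H = -7*2 = -14)
B(w) = -70 + 5*w (B(w) = 5*(w - 14) = 5*(-14 + w) = -70 + 5*w)
C(j, K) = -12 + K + j (C(j, K) = (K + j) - 12 = -12 + K + j)
(-19 + C(3, B(6)))² = (-19 + (-12 + (-70 + 5*6) + 3))² = (-19 + (-12 + (-70 + 30) + 3))² = (-19 + (-12 - 40 + 3))² = (-19 - 49)² = (-68)² = 4624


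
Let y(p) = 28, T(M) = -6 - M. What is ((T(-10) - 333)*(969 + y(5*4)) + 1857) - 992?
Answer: -327148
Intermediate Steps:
((T(-10) - 333)*(969 + y(5*4)) + 1857) - 992 = (((-6 - 1*(-10)) - 333)*(969 + 28) + 1857) - 992 = (((-6 + 10) - 333)*997 + 1857) - 992 = ((4 - 333)*997 + 1857) - 992 = (-329*997 + 1857) - 992 = (-328013 + 1857) - 992 = -326156 - 992 = -327148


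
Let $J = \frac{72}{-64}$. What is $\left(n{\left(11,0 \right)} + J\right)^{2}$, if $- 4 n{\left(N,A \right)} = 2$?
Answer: $\frac{169}{64} \approx 2.6406$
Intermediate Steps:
$n{\left(N,A \right)} = - \frac{1}{2}$ ($n{\left(N,A \right)} = \left(- \frac{1}{4}\right) 2 = - \frac{1}{2}$)
$J = - \frac{9}{8}$ ($J = 72 \left(- \frac{1}{64}\right) = - \frac{9}{8} \approx -1.125$)
$\left(n{\left(11,0 \right)} + J\right)^{2} = \left(- \frac{1}{2} - \frac{9}{8}\right)^{2} = \left(- \frac{13}{8}\right)^{2} = \frac{169}{64}$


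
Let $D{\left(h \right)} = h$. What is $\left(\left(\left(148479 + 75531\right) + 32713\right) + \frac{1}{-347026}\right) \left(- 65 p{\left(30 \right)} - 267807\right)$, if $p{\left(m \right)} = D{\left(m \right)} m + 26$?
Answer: $- \frac{29221107032748609}{347026} \approx -8.4204 \cdot 10^{10}$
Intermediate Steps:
$p{\left(m \right)} = 26 + m^{2}$ ($p{\left(m \right)} = m m + 26 = m^{2} + 26 = 26 + m^{2}$)
$\left(\left(\left(148479 + 75531\right) + 32713\right) + \frac{1}{-347026}\right) \left(- 65 p{\left(30 \right)} - 267807\right) = \left(\left(\left(148479 + 75531\right) + 32713\right) + \frac{1}{-347026}\right) \left(- 65 \left(26 + 30^{2}\right) - 267807\right) = \left(\left(224010 + 32713\right) - \frac{1}{347026}\right) \left(- 65 \left(26 + 900\right) - 267807\right) = \left(256723 - \frac{1}{347026}\right) \left(\left(-65\right) 926 - 267807\right) = \frac{89089555797 \left(-60190 - 267807\right)}{347026} = \frac{89089555797}{347026} \left(-327997\right) = - \frac{29221107032748609}{347026}$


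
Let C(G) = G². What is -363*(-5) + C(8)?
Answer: 1879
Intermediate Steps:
-363*(-5) + C(8) = -363*(-5) + 8² = -33*(-55) + 64 = 1815 + 64 = 1879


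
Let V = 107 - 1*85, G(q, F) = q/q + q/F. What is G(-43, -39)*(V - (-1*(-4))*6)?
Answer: -164/39 ≈ -4.2051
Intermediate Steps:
G(q, F) = 1 + q/F
V = 22 (V = 107 - 85 = 22)
G(-43, -39)*(V - (-1*(-4))*6) = ((-39 - 43)/(-39))*(22 - (-1*(-4))*6) = (-1/39*(-82))*(22 - 4*6) = 82*(22 - 1*24)/39 = 82*(22 - 24)/39 = (82/39)*(-2) = -164/39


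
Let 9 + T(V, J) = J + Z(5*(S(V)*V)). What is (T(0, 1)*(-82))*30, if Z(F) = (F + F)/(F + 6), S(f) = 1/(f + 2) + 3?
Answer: 19680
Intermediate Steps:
S(f) = 3 + 1/(2 + f) (S(f) = 1/(2 + f) + 3 = 3 + 1/(2 + f))
Z(F) = 2*F/(6 + F) (Z(F) = (2*F)/(6 + F) = 2*F/(6 + F))
T(V, J) = -9 + J + 10*V*(7 + 3*V)/((2 + V)*(6 + 5*V*(7 + 3*V)/(2 + V))) (T(V, J) = -9 + (J + 2*(5*(((7 + 3*V)/(2 + V))*V))/(6 + 5*(((7 + 3*V)/(2 + V))*V))) = -9 + (J + 2*(5*(V*(7 + 3*V)/(2 + V)))/(6 + 5*(V*(7 + 3*V)/(2 + V)))) = -9 + (J + 2*(5*V*(7 + 3*V)/(2 + V))/(6 + 5*V*(7 + 3*V)/(2 + V))) = -9 + (J + 10*V*(7 + 3*V)/((2 + V)*(6 + 5*V*(7 + 3*V)/(2 + V)))) = -9 + J + 10*V*(7 + 3*V)/((2 + V)*(6 + 5*V*(7 + 3*V)/(2 + V))))
(T(0, 1)*(-82))*30 = (((-108 - 299*0 - 105*0**2 + 12*1 + 15*1*0**2 + 41*1*0)/(12 + 15*0**2 + 41*0))*(-82))*30 = (((-108 + 0 - 105*0 + 12 + 15*1*0 + 0)/(12 + 15*0 + 0))*(-82))*30 = (((-108 + 0 + 0 + 12 + 0 + 0)/(12 + 0 + 0))*(-82))*30 = ((-96/12)*(-82))*30 = (((1/12)*(-96))*(-82))*30 = -8*(-82)*30 = 656*30 = 19680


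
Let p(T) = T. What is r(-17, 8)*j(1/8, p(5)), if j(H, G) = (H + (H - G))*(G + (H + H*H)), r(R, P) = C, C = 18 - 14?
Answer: -6251/64 ≈ -97.672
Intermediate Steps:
C = 4
r(R, P) = 4
j(H, G) = (-G + 2*H)*(G + H + H²) (j(H, G) = (-G + 2*H)*(G + (H + H²)) = (-G + 2*H)*(G + H + H²))
r(-17, 8)*j(1/8, p(5)) = 4*(-1*5² + 2*(1/8)² + 2*(1/8)³ + 5/8 - 1*5*(1/8)²) = 4*(-1*25 + 2*(⅛)² + 2*(⅛)³ + 5*(⅛) - 1*5*(⅛)²) = 4*(-25 + 2*(1/64) + 2*(1/512) + 5/8 - 1*5*1/64) = 4*(-25 + 1/32 + 1/256 + 5/8 - 5/64) = 4*(-6251/256) = -6251/64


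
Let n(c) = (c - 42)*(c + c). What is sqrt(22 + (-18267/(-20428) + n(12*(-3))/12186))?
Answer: sqrt(1116735257411953)/6914878 ≈ 4.8327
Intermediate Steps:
n(c) = 2*c*(-42 + c) (n(c) = (-42 + c)*(2*c) = 2*c*(-42 + c))
sqrt(22 + (-18267/(-20428) + n(12*(-3))/12186)) = sqrt(22 + (-18267/(-20428) + (2*(12*(-3))*(-42 + 12*(-3)))/12186)) = sqrt(22 + (-18267*(-1/20428) + (2*(-36)*(-42 - 36))*(1/12186))) = sqrt(22 + (18267/20428 + (2*(-36)*(-78))*(1/12186))) = sqrt(22 + (18267/20428 + 5616*(1/12186))) = sqrt(22 + (18267/20428 + 312/677)) = sqrt(22 + 18740295/13829756) = sqrt(322994927/13829756) = sqrt(1116735257411953)/6914878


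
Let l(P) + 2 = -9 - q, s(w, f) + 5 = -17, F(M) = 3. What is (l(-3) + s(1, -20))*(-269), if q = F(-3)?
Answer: 9684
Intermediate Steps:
q = 3
s(w, f) = -22 (s(w, f) = -5 - 17 = -22)
l(P) = -14 (l(P) = -2 + (-9 - 1*3) = -2 + (-9 - 3) = -2 - 12 = -14)
(l(-3) + s(1, -20))*(-269) = (-14 - 22)*(-269) = -36*(-269) = 9684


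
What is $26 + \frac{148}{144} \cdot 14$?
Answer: $\frac{727}{18} \approx 40.389$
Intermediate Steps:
$26 + \frac{148}{144} \cdot 14 = 26 + 148 \cdot \frac{1}{144} \cdot 14 = 26 + \frac{37}{36} \cdot 14 = 26 + \frac{259}{18} = \frac{727}{18}$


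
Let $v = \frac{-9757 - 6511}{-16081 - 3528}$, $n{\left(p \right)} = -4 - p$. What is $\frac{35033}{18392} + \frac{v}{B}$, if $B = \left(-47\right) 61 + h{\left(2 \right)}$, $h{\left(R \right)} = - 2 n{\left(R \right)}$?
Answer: $\frac{1960977585879}{1029652118440} \approx 1.9045$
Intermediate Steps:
$v = \frac{16268}{19609}$ ($v = - \frac{16268}{-19609} = \left(-16268\right) \left(- \frac{1}{19609}\right) = \frac{16268}{19609} \approx 0.82962$)
$h{\left(R \right)} = 8 + 2 R$ ($h{\left(R \right)} = - 2 \left(-4 - R\right) = 8 + 2 R$)
$B = -2855$ ($B = \left(-47\right) 61 + \left(8 + 2 \cdot 2\right) = -2867 + \left(8 + 4\right) = -2867 + 12 = -2855$)
$\frac{35033}{18392} + \frac{v}{B} = \frac{35033}{18392} + \frac{16268}{19609 \left(-2855\right)} = 35033 \cdot \frac{1}{18392} + \frac{16268}{19609} \left(- \frac{1}{2855}\right) = \frac{35033}{18392} - \frac{16268}{55983695} = \frac{1960977585879}{1029652118440}$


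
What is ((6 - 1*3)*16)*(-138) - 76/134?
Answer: -443846/67 ≈ -6624.6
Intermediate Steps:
((6 - 1*3)*16)*(-138) - 76/134 = ((6 - 3)*16)*(-138) - 76*1/134 = (3*16)*(-138) - 38/67 = 48*(-138) - 38/67 = -6624 - 38/67 = -443846/67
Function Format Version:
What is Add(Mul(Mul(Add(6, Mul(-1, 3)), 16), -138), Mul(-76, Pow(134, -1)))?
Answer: Rational(-443846, 67) ≈ -6624.6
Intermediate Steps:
Add(Mul(Mul(Add(6, Mul(-1, 3)), 16), -138), Mul(-76, Pow(134, -1))) = Add(Mul(Mul(Add(6, -3), 16), -138), Mul(-76, Rational(1, 134))) = Add(Mul(Mul(3, 16), -138), Rational(-38, 67)) = Add(Mul(48, -138), Rational(-38, 67)) = Add(-6624, Rational(-38, 67)) = Rational(-443846, 67)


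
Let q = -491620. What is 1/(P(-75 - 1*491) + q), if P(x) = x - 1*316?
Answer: -1/492502 ≈ -2.0304e-6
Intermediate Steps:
P(x) = -316 + x (P(x) = x - 316 = -316 + x)
1/(P(-75 - 1*491) + q) = 1/((-316 + (-75 - 1*491)) - 491620) = 1/((-316 + (-75 - 491)) - 491620) = 1/((-316 - 566) - 491620) = 1/(-882 - 491620) = 1/(-492502) = -1/492502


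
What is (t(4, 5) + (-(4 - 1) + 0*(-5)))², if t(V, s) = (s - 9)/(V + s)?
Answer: 961/81 ≈ 11.864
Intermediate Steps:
t(V, s) = (-9 + s)/(V + s)
(t(4, 5) + (-(4 - 1) + 0*(-5)))² = ((-9 + 5)/(4 + 5) + (-(4 - 1) + 0*(-5)))² = (-4/9 + (-1*3 + 0))² = ((⅑)*(-4) + (-3 + 0))² = (-4/9 - 3)² = (-31/9)² = 961/81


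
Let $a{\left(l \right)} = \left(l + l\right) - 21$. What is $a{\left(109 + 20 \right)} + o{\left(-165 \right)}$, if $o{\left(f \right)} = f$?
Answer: $72$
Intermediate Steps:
$a{\left(l \right)} = -21 + 2 l$ ($a{\left(l \right)} = 2 l - 21 = -21 + 2 l$)
$a{\left(109 + 20 \right)} + o{\left(-165 \right)} = \left(-21 + 2 \left(109 + 20\right)\right) - 165 = \left(-21 + 2 \cdot 129\right) - 165 = \left(-21 + 258\right) - 165 = 237 - 165 = 72$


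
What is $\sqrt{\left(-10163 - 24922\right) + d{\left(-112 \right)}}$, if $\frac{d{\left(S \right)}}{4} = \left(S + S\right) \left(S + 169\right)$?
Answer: $3 i \sqrt{9573} \approx 293.52 i$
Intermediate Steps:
$d{\left(S \right)} = 8 S \left(169 + S\right)$ ($d{\left(S \right)} = 4 \left(S + S\right) \left(S + 169\right) = 4 \cdot 2 S \left(169 + S\right) = 8 S \left(169 + S\right)$)
$\sqrt{\left(-10163 - 24922\right) + d{\left(-112 \right)}} = \sqrt{\left(-10163 - 24922\right) + 8 \left(-112\right) \left(169 - 112\right)} = \sqrt{\left(-10163 - 24922\right) + 8 \left(-112\right) 57} = \sqrt{-35085 - 51072} = \sqrt{-86157} = 3 i \sqrt{9573}$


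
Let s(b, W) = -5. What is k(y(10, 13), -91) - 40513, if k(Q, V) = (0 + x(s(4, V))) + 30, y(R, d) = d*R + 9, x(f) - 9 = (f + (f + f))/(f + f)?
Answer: -80945/2 ≈ -40473.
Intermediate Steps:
x(f) = 21/2 (x(f) = 9 + (f + (f + f))/(f + f) = 9 + (f + 2*f)/((2*f)) = 9 + (3*f)*(1/(2*f)) = 9 + 3/2 = 21/2)
y(R, d) = 9 + R*d (y(R, d) = R*d + 9 = 9 + R*d)
k(Q, V) = 81/2 (k(Q, V) = (0 + 21/2) + 30 = 21/2 + 30 = 81/2)
k(y(10, 13), -91) - 40513 = 81/2 - 40513 = -80945/2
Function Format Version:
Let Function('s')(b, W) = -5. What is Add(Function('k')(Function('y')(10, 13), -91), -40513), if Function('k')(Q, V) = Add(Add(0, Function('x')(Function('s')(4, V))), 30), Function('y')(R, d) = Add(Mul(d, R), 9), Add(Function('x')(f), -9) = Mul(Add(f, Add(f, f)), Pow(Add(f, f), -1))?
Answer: Rational(-80945, 2) ≈ -40473.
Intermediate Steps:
Function('x')(f) = Rational(21, 2) (Function('x')(f) = Add(9, Mul(Add(f, Add(f, f)), Pow(Add(f, f), -1))) = Add(9, Mul(Add(f, Mul(2, f)), Pow(Mul(2, f), -1))) = Add(9, Mul(Mul(3, f), Mul(Rational(1, 2), Pow(f, -1)))) = Add(9, Rational(3, 2)) = Rational(21, 2))
Function('y')(R, d) = Add(9, Mul(R, d)) (Function('y')(R, d) = Add(Mul(R, d), 9) = Add(9, Mul(R, d)))
Function('k')(Q, V) = Rational(81, 2) (Function('k')(Q, V) = Add(Add(0, Rational(21, 2)), 30) = Add(Rational(21, 2), 30) = Rational(81, 2))
Add(Function('k')(Function('y')(10, 13), -91), -40513) = Add(Rational(81, 2), -40513) = Rational(-80945, 2)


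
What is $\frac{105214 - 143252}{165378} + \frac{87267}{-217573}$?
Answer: $- \frac{11354041850}{17990893797} \approx -0.6311$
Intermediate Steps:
$\frac{105214 - 143252}{165378} + \frac{87267}{-217573} = \left(105214 - 143252\right) \frac{1}{165378} + 87267 \left(- \frac{1}{217573}\right) = \left(-38038\right) \frac{1}{165378} - \frac{87267}{217573} = - \frac{19019}{82689} - \frac{87267}{217573} = - \frac{11354041850}{17990893797}$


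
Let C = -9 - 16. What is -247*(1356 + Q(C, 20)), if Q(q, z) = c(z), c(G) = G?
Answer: -339872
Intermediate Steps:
C = -25
Q(q, z) = z
-247*(1356 + Q(C, 20)) = -247*(1356 + 20) = -247*1376 = -339872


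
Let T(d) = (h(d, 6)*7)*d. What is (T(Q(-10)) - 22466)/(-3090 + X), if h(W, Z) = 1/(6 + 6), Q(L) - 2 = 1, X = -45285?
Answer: 89857/193500 ≈ 0.46438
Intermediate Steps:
Q(L) = 3 (Q(L) = 2 + 1 = 3)
h(W, Z) = 1/12
T(d) = 7*d/12 (T(d) = ((1/12)*7)*d = 7*d/12)
(T(Q(-10)) - 22466)/(-3090 + X) = ((7/12)*3 - 22466)/(-3090 - 45285) = (7/4 - 22466)/(-48375) = -89857/4*(-1/48375) = 89857/193500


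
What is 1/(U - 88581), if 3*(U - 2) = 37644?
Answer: -1/76031 ≈ -1.3153e-5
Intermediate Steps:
U = 12550 (U = 2 + (⅓)*37644 = 2 + 12548 = 12550)
1/(U - 88581) = 1/(12550 - 88581) = 1/(-76031) = -1/76031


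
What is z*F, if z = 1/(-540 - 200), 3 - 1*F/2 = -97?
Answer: -10/37 ≈ -0.27027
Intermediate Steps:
F = 200 (F = 6 - 2*(-97) = 6 + 194 = 200)
z = -1/740 (z = 1/(-740) = -1/740 ≈ -0.0013514)
z*F = -1/740*200 = -10/37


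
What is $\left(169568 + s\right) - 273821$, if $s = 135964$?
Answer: $31711$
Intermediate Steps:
$\left(169568 + s\right) - 273821 = \left(169568 + 135964\right) - 273821 = 305532 - 273821 = 31711$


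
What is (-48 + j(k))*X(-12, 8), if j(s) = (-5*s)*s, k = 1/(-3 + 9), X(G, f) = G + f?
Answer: 1733/9 ≈ 192.56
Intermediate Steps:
k = ⅙ (k = 1/6 = ⅙ ≈ 0.16667)
j(s) = -5*s²
(-48 + j(k))*X(-12, 8) = (-48 - 5*(⅙)²)*(-12 + 8) = (-48 - 5*1/36)*(-4) = (-48 - 5/36)*(-4) = -1733/36*(-4) = 1733/9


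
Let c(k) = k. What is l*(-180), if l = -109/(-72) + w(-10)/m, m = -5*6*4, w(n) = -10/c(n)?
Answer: -271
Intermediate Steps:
w(n) = -10/n
m = -120 (m = -30*4 = -120)
l = 271/180 (l = -109/(-72) - 10/(-10)/(-120) = -109*(-1/72) - 10*(-⅒)*(-1/120) = 109/72 + 1*(-1/120) = 109/72 - 1/120 = 271/180 ≈ 1.5056)
l*(-180) = (271/180)*(-180) = -271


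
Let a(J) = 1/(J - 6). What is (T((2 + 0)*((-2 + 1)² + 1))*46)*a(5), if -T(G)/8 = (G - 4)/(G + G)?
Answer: 0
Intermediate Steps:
a(J) = 1/(-6 + J)
T(G) = -4*(-4 + G)/G (T(G) = -8*(G - 4)/(G + G) = -8*(-4 + G)/(2*G) = -8*(-4 + G)*1/(2*G) = -4*(-4 + G)/G)
(T((2 + 0)*((-2 + 1)² + 1))*46)*a(5) = ((-4 + 16/(((2 + 0)*((-2 + 1)² + 1))))*46)/(-6 + 5) = ((-4 + 16/((2*((-1)² + 1))))*46)/(-1) = ((-4 + 16/((2*(1 + 1))))*46)*(-1) = ((-4 + 16/((2*2)))*46)*(-1) = ((-4 + 16/4)*46)*(-1) = ((-4 + 16*(¼))*46)*(-1) = ((-4 + 4)*46)*(-1) = (0*46)*(-1) = 0*(-1) = 0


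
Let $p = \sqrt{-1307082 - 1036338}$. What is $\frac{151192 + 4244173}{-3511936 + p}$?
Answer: $- \frac{3859060144160}{3083424202879} - \frac{13186095 i \sqrt{65095}}{6166848405758} \approx -1.2516 - 0.00054554 i$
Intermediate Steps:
$p = 6 i \sqrt{65095}$ ($p = \sqrt{-2343420} = 6 i \sqrt{65095} \approx 1530.8 i$)
$\frac{151192 + 4244173}{-3511936 + p} = \frac{151192 + 4244173}{-3511936 + 6 i \sqrt{65095}} = \frac{4395365}{-3511936 + 6 i \sqrt{65095}}$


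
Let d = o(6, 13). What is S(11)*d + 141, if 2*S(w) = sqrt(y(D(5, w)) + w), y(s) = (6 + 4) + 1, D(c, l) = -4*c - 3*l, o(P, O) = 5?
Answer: 141 + 5*sqrt(22)/2 ≈ 152.73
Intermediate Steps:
d = 5
y(s) = 11 (y(s) = 10 + 1 = 11)
S(w) = sqrt(11 + w)/2
S(11)*d + 141 = (sqrt(11 + 11)/2)*5 + 141 = (sqrt(22)/2)*5 + 141 = 5*sqrt(22)/2 + 141 = 141 + 5*sqrt(22)/2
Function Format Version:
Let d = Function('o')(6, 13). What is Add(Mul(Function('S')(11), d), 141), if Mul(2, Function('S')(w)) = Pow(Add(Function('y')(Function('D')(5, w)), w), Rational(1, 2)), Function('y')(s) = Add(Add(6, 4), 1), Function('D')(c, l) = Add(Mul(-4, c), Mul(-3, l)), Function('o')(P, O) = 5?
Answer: Add(141, Mul(Rational(5, 2), Pow(22, Rational(1, 2)))) ≈ 152.73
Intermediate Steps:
d = 5
Function('y')(s) = 11 (Function('y')(s) = Add(10, 1) = 11)
Function('S')(w) = Mul(Rational(1, 2), Pow(Add(11, w), Rational(1, 2)))
Add(Mul(Function('S')(11), d), 141) = Add(Mul(Mul(Rational(1, 2), Pow(Add(11, 11), Rational(1, 2))), 5), 141) = Add(Mul(Mul(Rational(1, 2), Pow(22, Rational(1, 2))), 5), 141) = Add(Mul(Rational(5, 2), Pow(22, Rational(1, 2))), 141) = Add(141, Mul(Rational(5, 2), Pow(22, Rational(1, 2))))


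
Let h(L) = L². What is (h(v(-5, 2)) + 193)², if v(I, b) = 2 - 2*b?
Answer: 38809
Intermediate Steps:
(h(v(-5, 2)) + 193)² = ((2 - 2*2)² + 193)² = ((2 - 4)² + 193)² = ((-2)² + 193)² = (4 + 193)² = 197² = 38809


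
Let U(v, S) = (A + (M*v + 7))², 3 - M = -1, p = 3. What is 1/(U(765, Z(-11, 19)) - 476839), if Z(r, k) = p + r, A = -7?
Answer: 1/8886761 ≈ 1.1253e-7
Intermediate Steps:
Z(r, k) = 3 + r
M = 4 (M = 3 - 1*(-1) = 3 + 1 = 4)
U(v, S) = 16*v² (U(v, S) = (-7 + (4*v + 7))² = (-7 + (7 + 4*v))² = (4*v)² = 16*v²)
1/(U(765, Z(-11, 19)) - 476839) = 1/(16*765² - 476839) = 1/(16*585225 - 476839) = 1/(9363600 - 476839) = 1/8886761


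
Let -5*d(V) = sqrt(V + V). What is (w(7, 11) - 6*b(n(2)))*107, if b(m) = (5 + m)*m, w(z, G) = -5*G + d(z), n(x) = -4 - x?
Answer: -9737 - 107*sqrt(14)/5 ≈ -9817.1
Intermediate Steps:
d(V) = -sqrt(2)*sqrt(V)/5 (d(V) = -sqrt(V + V)/5 = -sqrt(2)*sqrt(V)/5)
w(z, G) = -5*G - sqrt(2)*sqrt(z)/5
b(m) = m*(5 + m)
(w(7, 11) - 6*b(n(2)))*107 = ((-5*11 - sqrt(2)*sqrt(7)/5) - 6*(-4 - 1*2)*(5 + (-4 - 1*2)))*107 = ((-55 - sqrt(14)/5) - 6*(-4 - 2)*(5 + (-4 - 2)))*107 = ((-55 - sqrt(14)/5) - (-36)*(5 - 6))*107 = ((-55 - sqrt(14)/5) - (-36)*(-1))*107 = ((-55 - sqrt(14)/5) - 6*6)*107 = ((-55 - sqrt(14)/5) - 36)*107 = (-91 - sqrt(14)/5)*107 = -9737 - 107*sqrt(14)/5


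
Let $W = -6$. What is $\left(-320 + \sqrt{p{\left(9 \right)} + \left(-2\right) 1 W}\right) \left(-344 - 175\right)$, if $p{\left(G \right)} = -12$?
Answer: $166080$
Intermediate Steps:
$\left(-320 + \sqrt{p{\left(9 \right)} + \left(-2\right) 1 W}\right) \left(-344 - 175\right) = \left(-320 + \sqrt{-12 + \left(-2\right) 1 \left(-6\right)}\right) \left(-344 - 175\right) = \left(-320 + \sqrt{-12 - -12}\right) \left(-519\right) = \left(-320 + \sqrt{-12 + 12}\right) \left(-519\right) = \left(-320 + \sqrt{0}\right) \left(-519\right) = \left(-320 + 0\right) \left(-519\right) = \left(-320\right) \left(-519\right) = 166080$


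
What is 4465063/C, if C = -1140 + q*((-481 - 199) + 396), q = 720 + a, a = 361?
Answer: -4465063/308144 ≈ -14.490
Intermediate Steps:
q = 1081 (q = 720 + 361 = 1081)
C = -308144 (C = -1140 + 1081*((-481 - 199) + 396) = -1140 + 1081*(-680 + 396) = -1140 + 1081*(-284) = -1140 - 307004 = -308144)
4465063/C = 4465063/(-308144) = 4465063*(-1/308144) = -4465063/308144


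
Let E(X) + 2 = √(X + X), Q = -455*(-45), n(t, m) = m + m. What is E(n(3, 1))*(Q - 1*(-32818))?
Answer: 0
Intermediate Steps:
n(t, m) = 2*m
Q = 20475
E(X) = -2 + √2*√X (E(X) = -2 + √(X + X) = -2 + √(2*X) = -2 + √2*√X)
E(n(3, 1))*(Q - 1*(-32818)) = (-2 + √2*√(2*1))*(20475 - 1*(-32818)) = (-2 + √2*√2)*(20475 + 32818) = (-2 + 2)*53293 = 0*53293 = 0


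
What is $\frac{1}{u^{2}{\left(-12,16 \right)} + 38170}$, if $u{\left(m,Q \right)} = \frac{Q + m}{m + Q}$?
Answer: $\frac{1}{38171} \approx 2.6198 \cdot 10^{-5}$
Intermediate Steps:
$u{\left(m,Q \right)} = 1$ ($u{\left(m,Q \right)} = \frac{Q + m}{Q + m} = 1$)
$\frac{1}{u^{2}{\left(-12,16 \right)} + 38170} = \frac{1}{1^{2} + 38170} = \frac{1}{1 + 38170} = \frac{1}{38171}$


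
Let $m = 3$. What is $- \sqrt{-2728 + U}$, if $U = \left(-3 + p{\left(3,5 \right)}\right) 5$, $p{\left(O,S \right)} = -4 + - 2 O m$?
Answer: $- 3 i \sqrt{317} \approx - 53.413 i$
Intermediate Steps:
$p{\left(O,S \right)} = -4 - 6 O$ ($p{\left(O,S \right)} = -4 + - 2 O 3 = -4 - 6 O$)
$U = -125$ ($U = \left(-3 - 22\right) 5 = \left(-25\right) 5 = -125$)
$- \sqrt{-2728 + U} = - \sqrt{-2728 - 125} = - \sqrt{-2853} = - 3 i \sqrt{317}$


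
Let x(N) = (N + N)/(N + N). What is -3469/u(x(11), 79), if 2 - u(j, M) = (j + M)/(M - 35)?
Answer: -38159/2 ≈ -19080.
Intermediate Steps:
x(N) = 1 (x(N) = (2*N)/((2*N)) = (2*N)*(1/(2*N)) = 1)
u(j, M) = 2 - (M + j)/(-35 + M) (u(j, M) = 2 - (j + M)/(M - 35) = 2 - (M + j)/(-35 + M))
-3469/u(x(11), 79) = -3469*(-35 + 79)/(-70 + 79 - 1*1) = -3469*44/(-70 + 79 - 1) = -3469/((1/44)*8) = -3469/2/11 = -3469*11/2 = -38159/2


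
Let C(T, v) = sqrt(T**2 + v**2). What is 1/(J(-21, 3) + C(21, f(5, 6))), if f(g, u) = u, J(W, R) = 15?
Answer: -5/84 + sqrt(53)/84 ≈ 0.027144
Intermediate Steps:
1/(J(-21, 3) + C(21, f(5, 6))) = 1/(15 + sqrt(21**2 + 6**2)) = 1/(15 + sqrt(441 + 36)) = 1/(15 + sqrt(477)) = 1/(15 + 3*sqrt(53))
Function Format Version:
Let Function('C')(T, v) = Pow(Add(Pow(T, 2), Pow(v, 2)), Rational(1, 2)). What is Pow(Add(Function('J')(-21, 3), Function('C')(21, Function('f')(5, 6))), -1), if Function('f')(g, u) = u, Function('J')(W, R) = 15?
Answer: Add(Rational(-5, 84), Mul(Rational(1, 84), Pow(53, Rational(1, 2)))) ≈ 0.027144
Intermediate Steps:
Pow(Add(Function('J')(-21, 3), Function('C')(21, Function('f')(5, 6))), -1) = Pow(Add(15, Pow(Add(Pow(21, 2), Pow(6, 2)), Rational(1, 2))), -1) = Pow(Add(15, Pow(Add(441, 36), Rational(1, 2))), -1) = Pow(Add(15, Pow(477, Rational(1, 2))), -1) = Pow(Add(15, Mul(3, Pow(53, Rational(1, 2)))), -1)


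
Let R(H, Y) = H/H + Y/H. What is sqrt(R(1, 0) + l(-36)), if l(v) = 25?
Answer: sqrt(26) ≈ 5.0990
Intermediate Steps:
R(H, Y) = 1 + Y/H
sqrt(R(1, 0) + l(-36)) = sqrt((1 + 0)/1 + 25) = sqrt(1*1 + 25) = sqrt(1 + 25) = sqrt(26)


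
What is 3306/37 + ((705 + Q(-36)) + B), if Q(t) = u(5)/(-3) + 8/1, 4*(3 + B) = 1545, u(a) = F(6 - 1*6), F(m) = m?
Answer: 175469/148 ≈ 1185.6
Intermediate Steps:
u(a) = 0 (u(a) = 6 - 1*6 = 6 - 6 = 0)
B = 1533/4 (B = -3 + (¼)*1545 = -3 + 1545/4 = 1533/4 ≈ 383.25)
Q(t) = 8 (Q(t) = 0/(-3) + 8/1 = 0*(-⅓) + 8*1 = 0 + 8 = 8)
3306/37 + ((705 + Q(-36)) + B) = 3306/37 + ((705 + 8) + 1533/4) = 3306*(1/37) + (713 + 1533/4) = 3306/37 + 4385/4 = 175469/148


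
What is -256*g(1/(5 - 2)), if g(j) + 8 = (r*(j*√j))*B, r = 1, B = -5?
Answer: 2048 + 1280*√3/9 ≈ 2294.3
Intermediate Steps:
g(j) = -8 - 5*j^(3/2) (g(j) = -8 + (1*(j*√j))*(-5) = -8 + (1*j^(3/2))*(-5) = -8 + j^(3/2)*(-5) = -8 - 5*j^(3/2))
-256*g(1/(5 - 2)) = -256*(-8 - 5/(5 - 2)^(3/2)) = -256*(-8 - 5*√3/9) = 2048 + 1280*√3/9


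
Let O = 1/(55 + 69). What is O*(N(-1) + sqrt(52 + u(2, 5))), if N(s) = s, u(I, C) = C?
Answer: -1/124 + sqrt(57)/124 ≈ 0.052821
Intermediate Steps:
O = 1/124 ≈ 0.0080645
O*(N(-1) + sqrt(52 + u(2, 5))) = (-1 + sqrt(52 + 5))/124 = (-1 + sqrt(57))/124 = -1/124 + sqrt(57)/124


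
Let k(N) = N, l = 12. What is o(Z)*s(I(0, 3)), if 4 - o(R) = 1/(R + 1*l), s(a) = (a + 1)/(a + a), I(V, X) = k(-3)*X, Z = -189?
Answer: 2836/1593 ≈ 1.7803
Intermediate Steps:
I(V, X) = -3*X
s(a) = (1 + a)/(2*a) (s(a) = (1 + a)/((2*a)) = (1 + a)*(1/(2*a)) = (1 + a)/(2*a))
o(R) = 4 - 1/(12 + R) (o(R) = 4 - 1/(R + 1*12) = 4 - 1/(R + 12) = 4 - 1/(12 + R))
o(Z)*s(I(0, 3)) = ((47 + 4*(-189))/(12 - 189))*((1 - 3*3)/(2*((-3*3)))) = ((47 - 756)/(-177))*((1/2)*(1 - 9)/(-9)) = (-1/177*(-709))*((1/2)*(-1/9)*(-8)) = (709/177)*(4/9) = 2836/1593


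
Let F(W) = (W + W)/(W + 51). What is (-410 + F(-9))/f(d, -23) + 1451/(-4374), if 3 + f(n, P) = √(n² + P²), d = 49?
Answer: -67368103/89435178 - 2873*√2930/20447 ≈ -8.3590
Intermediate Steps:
F(W) = 2*W/(51 + W) (F(W) = (2*W)/(51 + W) = 2*W/(51 + W))
f(n, P) = -3 + √(P² + n²) (f(n, P) = -3 + √(n² + P²) = -3 + √(P² + n²))
(-410 + F(-9))/f(d, -23) + 1451/(-4374) = (-410 + 2*(-9)/(51 - 9))/(-3 + √((-23)² + 49²)) + 1451/(-4374) = (-410 + 2*(-9)/42)/(-3 + √(529 + 2401)) + 1451*(-1/4374) = (-410 + 2*(-9)*(1/42))/(-3 + √2930) - 1451/4374 = (-410 - 3/7)/(-3 + √2930) - 1451/4374 = -2873/(7*(-3 + √2930)) - 1451/4374 = -1451/4374 - 2873/(7*(-3 + √2930))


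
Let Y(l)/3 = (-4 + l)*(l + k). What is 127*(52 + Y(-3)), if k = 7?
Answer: -4064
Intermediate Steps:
Y(l) = 3*(-4 + l)*(7 + l) (Y(l) = 3*((-4 + l)*(l + 7)) = 3*((-4 + l)*(7 + l)) = 3*(-4 + l)*(7 + l))
127*(52 + Y(-3)) = 127*(52 + (-84 + 3*(-3)² + 9*(-3))) = 127*(52 + (-84 + 3*9 - 27)) = 127*(52 + (-84 + 27 - 27)) = 127*(52 - 84) = 127*(-32) = -4064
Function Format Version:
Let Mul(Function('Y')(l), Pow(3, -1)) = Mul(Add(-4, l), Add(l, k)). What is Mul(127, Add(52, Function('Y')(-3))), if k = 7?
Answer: -4064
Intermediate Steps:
Function('Y')(l) = Mul(3, Add(-4, l), Add(7, l)) (Function('Y')(l) = Mul(3, Mul(Add(-4, l), Add(l, 7))) = Mul(3, Mul(Add(-4, l), Add(7, l))) = Mul(3, Add(-4, l), Add(7, l)))
Mul(127, Add(52, Function('Y')(-3))) = Mul(127, Add(52, Add(-84, Mul(3, Pow(-3, 2)), Mul(9, -3)))) = Mul(127, Add(52, Add(-84, Mul(3, 9), -27))) = Mul(127, Add(52, Add(-84, 27, -27))) = Mul(127, Add(52, -84)) = Mul(127, -32) = -4064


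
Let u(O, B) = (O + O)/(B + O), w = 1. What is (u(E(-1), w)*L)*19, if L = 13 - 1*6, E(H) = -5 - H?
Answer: 1064/3 ≈ 354.67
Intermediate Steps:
L = 7 (L = 13 - 6 = 7)
u(O, B) = 2*O/(B + O) (u(O, B) = (2*O)/(B + O) = 2*O/(B + O))
(u(E(-1), w)*L)*19 = ((2*(-5 - 1*(-1))/(1 + (-5 - 1*(-1))))*7)*19 = ((2*(-5 + 1)/(1 + (-5 + 1)))*7)*19 = ((2*(-4)/(1 - 4))*7)*19 = ((2*(-4)/(-3))*7)*19 = ((2*(-4)*(-⅓))*7)*19 = ((8/3)*7)*19 = (56/3)*19 = 1064/3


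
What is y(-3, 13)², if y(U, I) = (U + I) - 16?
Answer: 36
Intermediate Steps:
y(U, I) = -16 + I + U (y(U, I) = (I + U) - 16 = -16 + I + U)
y(-3, 13)² = (-16 + 13 - 3)² = (-6)² = 36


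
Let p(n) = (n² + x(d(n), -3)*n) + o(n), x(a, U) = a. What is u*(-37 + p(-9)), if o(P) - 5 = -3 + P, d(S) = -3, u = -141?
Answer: -9024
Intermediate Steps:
o(P) = 2 + P (o(P) = 5 + (-3 + P) = 2 + P)
p(n) = 2 + n² - 2*n (p(n) = (n² - 3*n) + (2 + n) = 2 + n² - 2*n)
u*(-37 + p(-9)) = -141*(-37 + (2 + (-9)² - 2*(-9))) = -141*(-37 + (2 + 81 + 18)) = -141*(-37 + 101) = -141*64 = -9024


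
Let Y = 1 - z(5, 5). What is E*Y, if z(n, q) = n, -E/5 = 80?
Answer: 1600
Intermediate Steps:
E = -400 (E = -5*80 = -400)
Y = -4 (Y = 1 - 1*5 = 1 - 5 = -4)
E*Y = -400*(-4) = 1600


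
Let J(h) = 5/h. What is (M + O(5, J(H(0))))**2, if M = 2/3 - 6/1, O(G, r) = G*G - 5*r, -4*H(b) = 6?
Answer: 11881/9 ≈ 1320.1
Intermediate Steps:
H(b) = -3/2 (H(b) = -1/4*6 = -3/2)
O(G, r) = G**2 - 5*r
M = -16/3 (M = 2*(1/3) - 6*1 = 2/3 - 6 = -16/3 ≈ -5.3333)
(M + O(5, J(H(0))))**2 = (-16/3 + (5**2 - 25/(-3/2)))**2 = (-16/3 + (25 - 25*(-2)/3))**2 = (-16/3 + (25 - 5*(-10/3)))**2 = (-16/3 + (25 + 50/3))**2 = (-16/3 + 125/3)**2 = (109/3)**2 = 11881/9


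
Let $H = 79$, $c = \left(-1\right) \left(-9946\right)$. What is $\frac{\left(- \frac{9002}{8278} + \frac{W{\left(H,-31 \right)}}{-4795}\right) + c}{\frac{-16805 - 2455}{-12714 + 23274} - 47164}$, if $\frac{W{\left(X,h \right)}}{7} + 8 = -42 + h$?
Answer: $- \frac{4962548881664}{23535644229775} \approx -0.21085$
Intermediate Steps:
$c = 9946$
$W{\left(X,h \right)} = -350 + 7 h$ ($W{\left(X,h \right)} = -56 + 7 \left(-42 + h\right) = -56 + \left(-294 + 7 h\right) = -350 + 7 h$)
$\frac{\left(- \frac{9002}{8278} + \frac{W{\left(H,-31 \right)}}{-4795}\right) + c}{\frac{-16805 - 2455}{-12714 + 23274} - 47164} = \frac{\left(- \frac{9002}{8278} + \frac{-350 + 7 \left(-31\right)}{-4795}\right) + 9946}{\frac{-16805 - 2455}{-12714 + 23274} - 47164} = \frac{\left(\left(-9002\right) \frac{1}{8278} + \left(-350 - 217\right) \left(- \frac{1}{4795}\right)\right) + 9946}{- \frac{19260}{10560} - 47164} = \frac{\left(- \frac{4501}{4139} - - \frac{81}{685}\right) + 9946}{\left(-19260\right) \frac{1}{10560} - 47164} = \frac{\left(- \frac{4501}{4139} + \frac{81}{685}\right) + 9946}{- \frac{321}{176} - 47164} = \frac{- \frac{2747926}{2835215} + 9946}{- \frac{8301185}{176}} = \frac{28196300464}{2835215} \left(- \frac{176}{8301185}\right) = - \frac{4962548881664}{23535644229775}$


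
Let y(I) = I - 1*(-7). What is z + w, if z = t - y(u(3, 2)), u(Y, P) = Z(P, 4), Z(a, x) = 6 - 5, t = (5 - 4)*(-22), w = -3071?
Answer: -3101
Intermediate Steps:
t = -22 (t = 1*(-22) = -22)
Z(a, x) = 1
u(Y, P) = 1
y(I) = 7 + I (y(I) = I + 7 = 7 + I)
z = -30 (z = -22 - (7 + 1) = -22 - 1*8 = -22 - 8 = -30)
z + w = -30 - 3071 = -3101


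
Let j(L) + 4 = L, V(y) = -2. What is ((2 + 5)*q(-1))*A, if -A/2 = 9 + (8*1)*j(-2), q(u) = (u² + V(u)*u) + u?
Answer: 1092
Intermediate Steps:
j(L) = -4 + L
q(u) = u² - u (q(u) = (u² - 2*u) + u = u² - u)
A = 78 (A = -2*(9 + (8*1)*(-4 - 2)) = -2*(9 + 8*(-6)) = -2*(9 - 48) = -2*(-39) = 78)
((2 + 5)*q(-1))*A = ((2 + 5)*(-(-1 - 1)))*78 = (7*(-1*(-2)))*78 = (7*2)*78 = 14*78 = 1092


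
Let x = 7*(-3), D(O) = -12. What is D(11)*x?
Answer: 252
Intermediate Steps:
x = -21
D(11)*x = -12*(-21) = 252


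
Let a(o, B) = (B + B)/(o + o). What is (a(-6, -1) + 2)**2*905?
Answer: 152945/36 ≈ 4248.5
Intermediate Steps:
a(o, B) = B/o (a(o, B) = (2*B)/((2*o)) = (2*B)*(1/(2*o)) = B/o)
(a(-6, -1) + 2)**2*905 = (-1/(-6) + 2)**2*905 = (-1*(-1/6) + 2)**2*905 = (1/6 + 2)**2*905 = (13/6)**2*905 = (169/36)*905 = 152945/36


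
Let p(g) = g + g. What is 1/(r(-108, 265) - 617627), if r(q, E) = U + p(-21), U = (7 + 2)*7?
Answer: -1/617606 ≈ -1.6192e-6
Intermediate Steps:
p(g) = 2*g
U = 63 (U = 9*7 = 63)
r(q, E) = 21 (r(q, E) = 63 + 2*(-21) = 63 - 42 = 21)
1/(r(-108, 265) - 617627) = 1/(21 - 617627) = 1/(-617606) = -1/617606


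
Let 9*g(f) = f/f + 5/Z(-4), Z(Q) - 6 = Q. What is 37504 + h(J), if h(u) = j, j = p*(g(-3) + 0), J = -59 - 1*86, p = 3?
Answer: 225031/6 ≈ 37505.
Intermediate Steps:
Z(Q) = 6 + Q
J = -145 (J = -59 - 86 = -145)
g(f) = 7/18 (g(f) = (f/f + 5/(6 - 4))/9 = (1 + 5/2)/9 = (⅑)*(7/2) = 7/18)
j = 7/6 (j = 3*(7/18 + 0) = 3*(7/18) = 7/6 ≈ 1.1667)
h(u) = 7/6
37504 + h(J) = 37504 + 7/6 = 225031/6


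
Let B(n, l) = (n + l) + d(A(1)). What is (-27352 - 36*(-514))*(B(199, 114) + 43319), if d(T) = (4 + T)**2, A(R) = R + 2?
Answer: -386489488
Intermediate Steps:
A(R) = 2 + R
B(n, l) = 49 + l + n (B(n, l) = (n + l) + (4 + (2 + 1))**2 = (l + n) + (4 + 3)**2 = (l + n) + 7**2 = (l + n) + 49 = 49 + l + n)
(-27352 - 36*(-514))*(B(199, 114) + 43319) = (-27352 - 36*(-514))*((49 + 114 + 199) + 43319) = (-27352 + 18504)*(362 + 43319) = -8848*43681 = -386489488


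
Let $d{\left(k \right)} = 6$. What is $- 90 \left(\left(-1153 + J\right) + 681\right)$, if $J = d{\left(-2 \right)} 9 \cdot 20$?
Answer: $-54720$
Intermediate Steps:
$J = 1080$ ($J = 6 \cdot 9 \cdot 20 = 54 \cdot 20 = 1080$)
$- 90 \left(\left(-1153 + J\right) + 681\right) = - 90 \left(\left(-1153 + 1080\right) + 681\right) = - 90 \left(-73 + 681\right) = \left(-90\right) 608 = -54720$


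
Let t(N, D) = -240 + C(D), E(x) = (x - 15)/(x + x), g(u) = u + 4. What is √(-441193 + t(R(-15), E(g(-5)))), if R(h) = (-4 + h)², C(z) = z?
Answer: 5*I*√17657 ≈ 664.4*I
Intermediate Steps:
g(u) = 4 + u
E(x) = (-15 + x)/(2*x) (E(x) = (-15 + x)/((2*x)) = (-15 + x)*(1/(2*x)) = (-15 + x)/(2*x))
t(N, D) = -240 + D
√(-441193 + t(R(-15), E(g(-5)))) = √(-441193 + (-240 + (-15 + (4 - 5))/(2*(4 - 5)))) = √(-441193 + (-240 + (½)*(-15 - 1)/(-1))) = √(-441193 + (-240 + (½)*(-1)*(-16))) = √(-441193 + (-240 + 8)) = √(-441193 - 232) = √(-441425) = 5*I*√17657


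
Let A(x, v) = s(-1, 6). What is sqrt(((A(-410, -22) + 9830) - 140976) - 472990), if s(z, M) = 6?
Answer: I*sqrt(604130) ≈ 777.26*I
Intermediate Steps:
A(x, v) = 6
sqrt(((A(-410, -22) + 9830) - 140976) - 472990) = sqrt(((6 + 9830) - 140976) - 472990) = sqrt((9836 - 140976) - 472990) = sqrt(-131140 - 472990) = sqrt(-604130) = I*sqrt(604130)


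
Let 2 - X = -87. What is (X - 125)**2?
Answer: 1296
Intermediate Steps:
X = 89 (X = 2 - 1*(-87) = 2 + 87 = 89)
(X - 125)**2 = (89 - 125)**2 = (-36)**2 = 1296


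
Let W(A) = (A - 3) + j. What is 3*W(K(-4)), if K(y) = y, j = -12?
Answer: -57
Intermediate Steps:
W(A) = -15 + A (W(A) = (A - 3) - 12 = (-3 + A) - 12 = -15 + A)
3*W(K(-4)) = 3*(-15 - 4) = 3*(-19) = -57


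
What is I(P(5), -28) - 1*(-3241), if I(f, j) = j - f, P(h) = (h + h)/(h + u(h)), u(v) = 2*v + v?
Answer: 6425/2 ≈ 3212.5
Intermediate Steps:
u(v) = 3*v
P(h) = ½ (P(h) = (h + h)/(h + 3*h) = (2*h)/((4*h)) = (2*h)*(1/(4*h)) = ½)
I(P(5), -28) - 1*(-3241) = (-28 - 1*½) - 1*(-3241) = (-28 - ½) + 3241 = -57/2 + 3241 = 6425/2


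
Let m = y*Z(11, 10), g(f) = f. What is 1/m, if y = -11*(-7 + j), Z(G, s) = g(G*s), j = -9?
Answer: 1/19360 ≈ 5.1653e-5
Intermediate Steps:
Z(G, s) = G*s
y = 176 (y = -11*(-7 - 9) = -11*(-16) = 176)
m = 19360 (m = 176*(11*10) = 176*110 = 19360)
1/m = 1/19360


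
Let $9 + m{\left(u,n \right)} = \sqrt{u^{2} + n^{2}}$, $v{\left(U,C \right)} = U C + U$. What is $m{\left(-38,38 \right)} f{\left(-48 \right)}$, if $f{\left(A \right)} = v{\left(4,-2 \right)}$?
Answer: $36 - 152 \sqrt{2} \approx -178.96$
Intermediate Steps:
$v{\left(U,C \right)} = U + C U$ ($v{\left(U,C \right)} = C U + U = U + C U$)
$f{\left(A \right)} = -4$ ($f{\left(A \right)} = 4 \left(1 - 2\right) = 4 \left(-1\right) = -4$)
$m{\left(u,n \right)} = -9 + \sqrt{n^{2} + u^{2}}$ ($m{\left(u,n \right)} = -9 + \sqrt{u^{2} + n^{2}} = -9 + \sqrt{n^{2} + u^{2}}$)
$m{\left(-38,38 \right)} f{\left(-48 \right)} = \left(-9 + \sqrt{38^{2} + \left(-38\right)^{2}}\right) \left(-4\right) = \left(-9 + \sqrt{1444 + 1444}\right) \left(-4\right) = \left(-9 + \sqrt{2888}\right) \left(-4\right) = \left(-9 + 38 \sqrt{2}\right) \left(-4\right) = 36 - 152 \sqrt{2}$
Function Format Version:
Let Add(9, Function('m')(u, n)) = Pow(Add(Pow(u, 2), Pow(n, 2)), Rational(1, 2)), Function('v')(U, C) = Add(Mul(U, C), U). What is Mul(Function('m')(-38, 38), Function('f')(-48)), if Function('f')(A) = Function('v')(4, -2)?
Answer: Add(36, Mul(-152, Pow(2, Rational(1, 2)))) ≈ -178.96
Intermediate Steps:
Function('v')(U, C) = Add(U, Mul(C, U)) (Function('v')(U, C) = Add(Mul(C, U), U) = Add(U, Mul(C, U)))
Function('f')(A) = -4 (Function('f')(A) = Mul(4, Add(1, -2)) = Mul(4, -1) = -4)
Function('m')(u, n) = Add(-9, Pow(Add(Pow(n, 2), Pow(u, 2)), Rational(1, 2))) (Function('m')(u, n) = Add(-9, Pow(Add(Pow(u, 2), Pow(n, 2)), Rational(1, 2))) = Add(-9, Pow(Add(Pow(n, 2), Pow(u, 2)), Rational(1, 2))))
Mul(Function('m')(-38, 38), Function('f')(-48)) = Mul(Add(-9, Pow(Add(Pow(38, 2), Pow(-38, 2)), Rational(1, 2))), -4) = Mul(Add(-9, Pow(Add(1444, 1444), Rational(1, 2))), -4) = Mul(Add(-9, Pow(2888, Rational(1, 2))), -4) = Mul(Add(-9, Mul(38, Pow(2, Rational(1, 2)))), -4) = Add(36, Mul(-152, Pow(2, Rational(1, 2))))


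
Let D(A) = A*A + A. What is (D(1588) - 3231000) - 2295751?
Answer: -3003419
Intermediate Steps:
D(A) = A + A² (D(A) = A² + A = A + A²)
(D(1588) - 3231000) - 2295751 = (1588*(1 + 1588) - 3231000) - 2295751 = (1588*1589 - 3231000) - 2295751 = (2523332 - 3231000) - 2295751 = -707668 - 2295751 = -3003419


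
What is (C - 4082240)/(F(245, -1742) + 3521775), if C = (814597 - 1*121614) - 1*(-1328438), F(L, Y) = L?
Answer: -2060819/3522020 ≈ -0.58512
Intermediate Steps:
C = 2021421 (C = (814597 - 121614) + 1328438 = 692983 + 1328438 = 2021421)
(C - 4082240)/(F(245, -1742) + 3521775) = (2021421 - 4082240)/(245 + 3521775) = -2060819/3522020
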